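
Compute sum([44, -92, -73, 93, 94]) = 44 + (-92) + (-73) + 93 + 94
= 66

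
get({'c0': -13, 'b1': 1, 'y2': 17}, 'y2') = 17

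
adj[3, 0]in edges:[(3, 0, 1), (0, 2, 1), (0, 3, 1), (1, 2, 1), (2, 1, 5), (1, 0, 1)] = 1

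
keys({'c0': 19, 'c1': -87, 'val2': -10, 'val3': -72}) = ['c0', 'c1', 'val2', 'val3']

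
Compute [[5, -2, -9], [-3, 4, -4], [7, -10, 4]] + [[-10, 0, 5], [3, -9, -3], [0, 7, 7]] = [[-5, -2, -4], [0, -5, -7], [7, -3, 11]]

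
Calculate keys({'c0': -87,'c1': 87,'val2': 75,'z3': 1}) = ['c0', 'c1', 'val2', 'z3']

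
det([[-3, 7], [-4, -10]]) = 58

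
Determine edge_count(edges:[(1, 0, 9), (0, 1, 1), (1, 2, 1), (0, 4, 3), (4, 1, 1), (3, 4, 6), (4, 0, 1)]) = 7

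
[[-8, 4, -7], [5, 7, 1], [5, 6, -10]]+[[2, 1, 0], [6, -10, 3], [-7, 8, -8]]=[[-6, 5, -7], [11, -3, 4], [-2, 14, -18]]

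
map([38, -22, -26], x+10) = 38+10=48, -22+10=-12, -26+10=-16
= [48, -12, -16]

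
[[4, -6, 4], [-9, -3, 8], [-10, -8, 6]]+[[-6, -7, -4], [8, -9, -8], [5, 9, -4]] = [[-2, -13, 0], [-1, -12, 0], [-5, 1, 2]]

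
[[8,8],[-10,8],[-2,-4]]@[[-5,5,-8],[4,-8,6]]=C[0][0] = (8)*(-5) + (8)*(4) = -8
C[0][1] = (8)*(5) + (8)*(-8) = -24
C[0][2] = (8)*(-8) + (8)*(6) = -16
C[1][0] = (-10)*(-5) + (8)*(4) = 82
C[1][1] = (-10)*(5) + (8)*(-8) = -114
C[1][2] = (-10)*(-8) + (8)*(6) = 128
... (3 more cells)
= [[-8, -24, -16], [82, -114, 128], [-6, 22, -8]]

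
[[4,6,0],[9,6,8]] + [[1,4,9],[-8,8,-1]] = [[5, 10, 9], [1, 14, 7]]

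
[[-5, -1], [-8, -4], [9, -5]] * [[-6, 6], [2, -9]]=[[28, -21], [40, -12], [-64, 99]]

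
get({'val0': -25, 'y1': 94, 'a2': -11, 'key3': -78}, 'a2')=-11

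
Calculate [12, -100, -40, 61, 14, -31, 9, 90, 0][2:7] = [-40, 61, 14, -31, 9]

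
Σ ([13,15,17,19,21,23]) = 13 + 15 + 17 + 19 + 21 + 23
= 108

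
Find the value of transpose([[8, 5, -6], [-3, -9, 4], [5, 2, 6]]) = [[8, -3, 5], [5, -9, 2], [-6, 4, 6]]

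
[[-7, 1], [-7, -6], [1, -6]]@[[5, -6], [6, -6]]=C[0][0] = (-7)*(5) + (1)*(6) = -29
C[0][1] = (-7)*(-6) + (1)*(-6) = 36
C[1][0] = (-7)*(5) + (-6)*(6) = -71
C[1][1] = (-7)*(-6) + (-6)*(-6) = 78
C[2][0] = (1)*(5) + (-6)*(6) = -31
C[2][1] = (1)*(-6) + (-6)*(-6) = 30
= [[-29, 36], [-71, 78], [-31, 30]]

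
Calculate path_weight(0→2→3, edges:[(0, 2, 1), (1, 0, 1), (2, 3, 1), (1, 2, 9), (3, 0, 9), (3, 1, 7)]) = w(0→2)=1 + w(2→3)=1
= 2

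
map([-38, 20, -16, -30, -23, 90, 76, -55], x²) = (-38)²=1444, (20)²=400, (-16)²=256, (-30)²=900, (-23)²=529, (90)²=8100, (76)²=5776, (-55)²=3025
= [1444, 400, 256, 900, 529, 8100, 5776, 3025]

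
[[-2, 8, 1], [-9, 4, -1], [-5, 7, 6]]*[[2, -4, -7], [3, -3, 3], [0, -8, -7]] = [[20, -24, 31], [-6, 32, 82], [11, -49, 14]]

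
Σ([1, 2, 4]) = 1 + 2 + 4
= 7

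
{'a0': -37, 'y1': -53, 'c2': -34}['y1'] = -53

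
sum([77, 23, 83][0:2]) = slice → [77, 23]
77 + 23
= 100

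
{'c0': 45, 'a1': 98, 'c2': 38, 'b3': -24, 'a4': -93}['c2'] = 38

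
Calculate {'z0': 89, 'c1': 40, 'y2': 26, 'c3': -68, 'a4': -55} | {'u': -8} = {'z0': 89, 'c1': 40, 'y2': 26, 'c3': -68, 'a4': -55, 'u': -8}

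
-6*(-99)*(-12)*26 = -185328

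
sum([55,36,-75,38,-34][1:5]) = -35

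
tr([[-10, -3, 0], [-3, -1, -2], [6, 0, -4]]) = diagonal: (-10) + (-1) + (-4)
= -15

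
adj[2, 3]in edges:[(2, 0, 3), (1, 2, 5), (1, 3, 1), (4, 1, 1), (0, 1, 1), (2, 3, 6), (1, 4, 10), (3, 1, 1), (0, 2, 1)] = 6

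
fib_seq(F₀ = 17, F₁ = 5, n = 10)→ F_2 = F_1 + F_0 = 22
F_3 = F_2 + F_1 = 27
F_4 = F_3 + F_2 = 49
...
= [17, 5, 22, 27, 49, 76, 125, 201, 326, 527]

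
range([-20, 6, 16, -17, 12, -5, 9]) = 36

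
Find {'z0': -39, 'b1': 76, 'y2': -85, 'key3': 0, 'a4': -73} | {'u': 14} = {'z0': -39, 'b1': 76, 'y2': -85, 'key3': 0, 'a4': -73, 'u': 14}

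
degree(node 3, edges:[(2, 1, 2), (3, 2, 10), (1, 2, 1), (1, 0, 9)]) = 1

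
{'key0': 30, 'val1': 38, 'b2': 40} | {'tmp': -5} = {'key0': 30, 'val1': 38, 'b2': 40, 'tmp': -5}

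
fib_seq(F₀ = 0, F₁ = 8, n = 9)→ [0, 8, 8, 16, 24, 40, 64, 104, 168]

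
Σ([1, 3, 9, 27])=1 + 3 + 9 + 27
= 40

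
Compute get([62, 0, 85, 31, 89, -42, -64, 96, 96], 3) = 31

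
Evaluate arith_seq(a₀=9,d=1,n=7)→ a_0 = 9 + 0*1 = 9
a_1 = 9 + 1*1 = 10
a_2 = 9 + 2*1 = 11
...
= [9, 10, 11, 12, 13, 14, 15]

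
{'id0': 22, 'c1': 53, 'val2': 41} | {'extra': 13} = {'id0': 22, 'c1': 53, 'val2': 41, 'extra': 13}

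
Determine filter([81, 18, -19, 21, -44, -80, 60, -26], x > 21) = [81, 60]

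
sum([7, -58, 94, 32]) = 75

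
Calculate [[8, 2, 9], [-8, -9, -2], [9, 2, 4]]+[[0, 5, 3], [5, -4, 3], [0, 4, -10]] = [[8, 7, 12], [-3, -13, 1], [9, 6, -6]]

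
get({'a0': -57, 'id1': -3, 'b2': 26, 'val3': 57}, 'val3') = 57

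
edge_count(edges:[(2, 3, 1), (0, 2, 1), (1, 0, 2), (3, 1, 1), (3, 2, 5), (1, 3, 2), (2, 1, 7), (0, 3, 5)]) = 8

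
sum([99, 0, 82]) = 181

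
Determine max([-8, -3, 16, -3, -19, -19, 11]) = 16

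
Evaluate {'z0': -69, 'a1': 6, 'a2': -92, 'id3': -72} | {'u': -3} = {'z0': -69, 'a1': 6, 'a2': -92, 'id3': -72, 'u': -3}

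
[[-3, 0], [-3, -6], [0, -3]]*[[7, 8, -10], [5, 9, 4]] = [[-21, -24, 30], [-51, -78, 6], [-15, -27, -12]]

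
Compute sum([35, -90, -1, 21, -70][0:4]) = slice → [35, -90, -1, 21]
35 + (-90) + (-1) + 21
= -35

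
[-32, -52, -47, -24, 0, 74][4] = 0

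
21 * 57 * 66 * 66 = 5214132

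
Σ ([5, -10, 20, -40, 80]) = 55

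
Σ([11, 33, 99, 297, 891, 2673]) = 11 + 33 + 99 + 297 + 891 + 2673
= 4004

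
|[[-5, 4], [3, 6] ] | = (-5)*(6) - (4)*(3)
= -42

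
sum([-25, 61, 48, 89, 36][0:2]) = 36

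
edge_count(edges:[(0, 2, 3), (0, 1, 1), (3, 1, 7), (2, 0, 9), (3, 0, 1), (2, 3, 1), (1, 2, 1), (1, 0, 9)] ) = 8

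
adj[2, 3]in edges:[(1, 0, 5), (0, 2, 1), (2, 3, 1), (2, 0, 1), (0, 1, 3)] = 1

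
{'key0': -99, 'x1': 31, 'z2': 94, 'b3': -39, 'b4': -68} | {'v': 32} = {'key0': -99, 'x1': 31, 'z2': 94, 'b3': -39, 'b4': -68, 'v': 32}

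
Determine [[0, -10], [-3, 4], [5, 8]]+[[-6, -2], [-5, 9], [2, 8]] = [[-6, -12], [-8, 13], [7, 16]]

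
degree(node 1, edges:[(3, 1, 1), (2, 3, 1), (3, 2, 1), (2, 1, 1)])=2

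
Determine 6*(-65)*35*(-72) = 982800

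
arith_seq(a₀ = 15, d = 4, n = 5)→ [15, 19, 23, 27, 31]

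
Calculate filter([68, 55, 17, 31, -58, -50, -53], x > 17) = keep x where x > 17: 68✓, 55✓, 17✗, 31✓, -58✗, -50✗, -53✗
= [68, 55, 31]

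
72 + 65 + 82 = 219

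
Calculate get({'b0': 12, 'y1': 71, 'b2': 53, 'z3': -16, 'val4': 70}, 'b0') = 12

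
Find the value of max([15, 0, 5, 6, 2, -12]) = 15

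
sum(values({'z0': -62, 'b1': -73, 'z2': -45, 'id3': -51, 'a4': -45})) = -276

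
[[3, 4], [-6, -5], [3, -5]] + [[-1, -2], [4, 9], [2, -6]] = [[2, 2], [-2, 4], [5, -11]]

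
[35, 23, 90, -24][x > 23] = keep x where x > 23: 35✓, 23✗, 90✓, -24✗
= [35, 90]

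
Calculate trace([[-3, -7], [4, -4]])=diagonal: (-3) + (-4)
= -7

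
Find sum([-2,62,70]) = (-2) + 62 + 70
= 130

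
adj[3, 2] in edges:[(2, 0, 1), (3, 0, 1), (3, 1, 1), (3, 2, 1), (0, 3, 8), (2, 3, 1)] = 1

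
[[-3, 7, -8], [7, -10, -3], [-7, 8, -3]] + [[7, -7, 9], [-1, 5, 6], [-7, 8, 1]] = [[4, 0, 1], [6, -5, 3], [-14, 16, -2]]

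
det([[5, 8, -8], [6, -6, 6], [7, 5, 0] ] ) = -390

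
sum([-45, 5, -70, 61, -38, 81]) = -6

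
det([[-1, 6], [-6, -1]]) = (-1)*(-1) - (6)*(-6)
= 37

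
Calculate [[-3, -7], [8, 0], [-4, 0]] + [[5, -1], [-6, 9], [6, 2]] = [[2, -8], [2, 9], [2, 2]]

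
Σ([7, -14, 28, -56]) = -35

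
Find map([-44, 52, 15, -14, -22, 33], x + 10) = -44+10=-34, 52+10=62, 15+10=25, -14+10=-4, -22+10=-12, 33+10=43
= [-34, 62, 25, -4, -12, 43]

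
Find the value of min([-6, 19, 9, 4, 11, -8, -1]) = -8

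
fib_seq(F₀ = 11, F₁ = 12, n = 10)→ F_2 = F_1 + F_0 = 23
F_3 = F_2 + F_1 = 35
F_4 = F_3 + F_2 = 58
...
= [11, 12, 23, 35, 58, 93, 151, 244, 395, 639]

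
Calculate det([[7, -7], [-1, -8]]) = -63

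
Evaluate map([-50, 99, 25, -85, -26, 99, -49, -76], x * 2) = [-100, 198, 50, -170, -52, 198, -98, -152]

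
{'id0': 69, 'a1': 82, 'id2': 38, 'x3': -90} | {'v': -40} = {'id0': 69, 'a1': 82, 'id2': 38, 'x3': -90, 'v': -40}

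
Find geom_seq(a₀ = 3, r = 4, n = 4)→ a_0 = 3*4^0 = 3
a_1 = 3*4^1 = 12
a_2 = 3*4^2 = 48
...
= [3, 12, 48, 192]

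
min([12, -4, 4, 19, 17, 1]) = -4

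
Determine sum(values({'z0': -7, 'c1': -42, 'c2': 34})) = -15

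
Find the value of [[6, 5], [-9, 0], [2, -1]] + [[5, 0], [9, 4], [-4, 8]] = [[11, 5], [0, 4], [-2, 7]]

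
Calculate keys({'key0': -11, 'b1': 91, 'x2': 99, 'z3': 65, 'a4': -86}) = ['key0', 'b1', 'x2', 'z3', 'a4']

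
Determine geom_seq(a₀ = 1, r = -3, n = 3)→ a_0 = 1*(-3)^0 = 1
a_1 = 1*(-3)^1 = -3
a_2 = 1*(-3)^2 = 9
= [1, -3, 9]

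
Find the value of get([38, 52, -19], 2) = -19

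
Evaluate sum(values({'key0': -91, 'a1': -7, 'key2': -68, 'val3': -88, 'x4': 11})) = -243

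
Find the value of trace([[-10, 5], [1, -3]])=-13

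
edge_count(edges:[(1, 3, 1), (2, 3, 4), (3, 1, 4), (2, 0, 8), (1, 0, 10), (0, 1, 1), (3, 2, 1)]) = 7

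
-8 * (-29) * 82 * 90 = 1712160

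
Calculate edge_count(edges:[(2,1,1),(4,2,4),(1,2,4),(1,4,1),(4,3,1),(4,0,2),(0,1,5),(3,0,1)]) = 8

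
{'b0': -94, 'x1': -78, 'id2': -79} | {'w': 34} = {'b0': -94, 'x1': -78, 'id2': -79, 'w': 34}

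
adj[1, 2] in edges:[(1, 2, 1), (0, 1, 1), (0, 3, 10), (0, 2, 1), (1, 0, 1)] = 1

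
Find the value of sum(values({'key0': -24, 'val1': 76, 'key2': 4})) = (-24) + 76 + 4
= 56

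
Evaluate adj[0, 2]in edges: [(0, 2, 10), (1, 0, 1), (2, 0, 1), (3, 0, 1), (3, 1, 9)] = 10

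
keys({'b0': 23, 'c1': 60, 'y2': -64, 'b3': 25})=['b0', 'c1', 'y2', 'b3']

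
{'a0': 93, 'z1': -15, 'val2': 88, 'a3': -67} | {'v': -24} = {'a0': 93, 'z1': -15, 'val2': 88, 'a3': -67, 'v': -24}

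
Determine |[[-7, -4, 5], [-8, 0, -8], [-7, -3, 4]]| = -64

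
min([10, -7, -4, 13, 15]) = -7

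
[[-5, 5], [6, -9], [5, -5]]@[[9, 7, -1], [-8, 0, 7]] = [[-85, -35, 40], [126, 42, -69], [85, 35, -40]]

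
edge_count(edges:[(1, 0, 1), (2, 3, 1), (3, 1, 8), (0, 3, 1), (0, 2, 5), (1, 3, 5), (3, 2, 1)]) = 7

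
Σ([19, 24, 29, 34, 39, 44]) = 19 + 24 + 29 + 34 + 39 + 44
= 189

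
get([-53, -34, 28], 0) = -53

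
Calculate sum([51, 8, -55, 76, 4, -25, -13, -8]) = 38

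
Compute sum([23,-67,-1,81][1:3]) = slice → [-67, -1]
(-67) + (-1)
= -68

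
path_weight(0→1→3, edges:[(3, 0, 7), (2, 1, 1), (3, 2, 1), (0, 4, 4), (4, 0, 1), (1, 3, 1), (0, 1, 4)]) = w(0→1)=4 + w(1→3)=1
= 5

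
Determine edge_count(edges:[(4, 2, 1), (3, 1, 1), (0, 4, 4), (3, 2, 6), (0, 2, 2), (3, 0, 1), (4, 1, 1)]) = 7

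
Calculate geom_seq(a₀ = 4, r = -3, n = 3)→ [4, -12, 36]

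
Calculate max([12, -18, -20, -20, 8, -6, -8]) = 12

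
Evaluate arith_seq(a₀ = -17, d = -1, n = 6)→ a_0 = -17 + 0*-1 = -17
a_1 = -17 + 1*-1 = -18
a_2 = -17 + 2*-1 = -19
...
= [-17, -18, -19, -20, -21, -22]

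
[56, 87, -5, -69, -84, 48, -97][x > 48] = [56, 87]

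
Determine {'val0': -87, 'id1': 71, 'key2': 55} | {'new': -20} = {'val0': -87, 'id1': 71, 'key2': 55, 'new': -20}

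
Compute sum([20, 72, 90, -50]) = 20 + 72 + 90 + (-50)
= 132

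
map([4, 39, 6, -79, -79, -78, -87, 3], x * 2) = 4*2=8, 39*2=78, 6*2=12, -79*2=-158, -79*2=-158, -78*2=-156, -87*2=-174, 3*2=6
= [8, 78, 12, -158, -158, -156, -174, 6]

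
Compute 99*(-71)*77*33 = -17860689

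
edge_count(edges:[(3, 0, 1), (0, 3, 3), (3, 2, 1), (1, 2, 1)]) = 4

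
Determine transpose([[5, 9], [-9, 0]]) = [[5, -9], [9, 0]]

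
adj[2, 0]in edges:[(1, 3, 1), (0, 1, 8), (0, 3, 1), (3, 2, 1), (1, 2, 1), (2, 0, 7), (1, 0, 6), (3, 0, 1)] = 7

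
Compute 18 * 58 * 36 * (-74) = -2781216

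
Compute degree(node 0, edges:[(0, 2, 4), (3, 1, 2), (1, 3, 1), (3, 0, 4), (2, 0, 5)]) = incident: (0,2), (3,0), (2,0)
= 3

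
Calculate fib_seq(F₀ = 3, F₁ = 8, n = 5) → F_2 = F_1 + F_0 = 11
F_3 = F_2 + F_1 = 19
F_4 = F_3 + F_2 = 30
= [3, 8, 11, 19, 30]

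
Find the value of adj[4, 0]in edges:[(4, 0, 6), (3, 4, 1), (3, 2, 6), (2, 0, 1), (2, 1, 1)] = 6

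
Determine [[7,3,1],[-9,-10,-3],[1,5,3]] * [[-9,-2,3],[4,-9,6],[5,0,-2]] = C[0][0] = (7)*(-9) + (3)*(4) + (1)*(5) = -46
C[0][1] = (7)*(-2) + (3)*(-9) + (1)*(0) = -41
C[0][2] = (7)*(3) + (3)*(6) + (1)*(-2) = 37
C[1][0] = (-9)*(-9) + (-10)*(4) + (-3)*(5) = 26
C[1][1] = (-9)*(-2) + (-10)*(-9) + (-3)*(0) = 108
C[1][2] = (-9)*(3) + (-10)*(6) + (-3)*(-2) = -81
... (3 more cells)
= [[-46, -41, 37], [26, 108, -81], [26, -47, 27]]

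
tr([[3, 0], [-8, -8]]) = diagonal: 3 + (-8)
= -5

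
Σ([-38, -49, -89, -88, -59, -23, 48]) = (-38) + (-49) + (-89) + (-88) + (-59) + (-23) + 48
= -298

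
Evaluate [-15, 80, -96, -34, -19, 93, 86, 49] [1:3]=[80, -96]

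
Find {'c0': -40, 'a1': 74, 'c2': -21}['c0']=-40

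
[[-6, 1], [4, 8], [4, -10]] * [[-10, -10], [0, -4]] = C[0][0] = (-6)*(-10) + (1)*(0) = 60
C[0][1] = (-6)*(-10) + (1)*(-4) = 56
C[1][0] = (4)*(-10) + (8)*(0) = -40
C[1][1] = (4)*(-10) + (8)*(-4) = -72
C[2][0] = (4)*(-10) + (-10)*(0) = -40
C[2][1] = (4)*(-10) + (-10)*(-4) = 0
= [[60, 56], [-40, -72], [-40, 0]]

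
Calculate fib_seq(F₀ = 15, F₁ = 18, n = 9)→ [15, 18, 33, 51, 84, 135, 219, 354, 573]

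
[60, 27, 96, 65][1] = 27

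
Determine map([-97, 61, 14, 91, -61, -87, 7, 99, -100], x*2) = [-194, 122, 28, 182, -122, -174, 14, 198, -200]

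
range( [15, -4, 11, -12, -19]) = 34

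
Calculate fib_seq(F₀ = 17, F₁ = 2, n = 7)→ F_2 = F_1 + F_0 = 19
F_3 = F_2 + F_1 = 21
F_4 = F_3 + F_2 = 40
...
= [17, 2, 19, 21, 40, 61, 101]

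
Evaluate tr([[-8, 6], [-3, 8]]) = 0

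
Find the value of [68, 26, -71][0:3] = [68, 26, -71]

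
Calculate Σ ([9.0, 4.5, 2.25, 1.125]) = 9.0 + 4.5 + 2.25 + 1.125
= 16.875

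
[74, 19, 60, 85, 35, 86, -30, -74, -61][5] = 86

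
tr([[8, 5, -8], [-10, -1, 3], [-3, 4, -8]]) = -1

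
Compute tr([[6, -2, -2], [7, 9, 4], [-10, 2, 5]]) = diagonal: 6 + 9 + 5
= 20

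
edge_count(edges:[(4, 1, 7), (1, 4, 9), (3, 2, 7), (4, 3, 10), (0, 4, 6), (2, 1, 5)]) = 6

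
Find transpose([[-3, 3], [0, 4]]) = [[-3, 0], [3, 4]]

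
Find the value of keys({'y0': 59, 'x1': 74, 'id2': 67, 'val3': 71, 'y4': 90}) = ['y0', 'x1', 'id2', 'val3', 'y4']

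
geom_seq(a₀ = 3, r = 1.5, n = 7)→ [3.0, 4.5, 6.75, 10.125, 15.1875, 22.78125, 34.171875]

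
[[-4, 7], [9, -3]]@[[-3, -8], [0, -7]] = [[12, -17], [-27, -51]]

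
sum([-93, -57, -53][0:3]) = -203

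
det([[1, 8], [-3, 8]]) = (1)*(8) - (8)*(-3)
= 32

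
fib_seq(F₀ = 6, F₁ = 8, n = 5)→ [6, 8, 14, 22, 36]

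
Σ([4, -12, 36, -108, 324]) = 4 + -12 + 36 + -108 + 324
= 244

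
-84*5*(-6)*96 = 241920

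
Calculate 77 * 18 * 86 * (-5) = -595980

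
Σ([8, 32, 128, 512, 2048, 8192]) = 8 + 32 + 128 + 512 + 2048 + 8192
= 10920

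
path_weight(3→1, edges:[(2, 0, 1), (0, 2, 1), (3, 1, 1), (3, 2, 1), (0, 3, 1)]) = 1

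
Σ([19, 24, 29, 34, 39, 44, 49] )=238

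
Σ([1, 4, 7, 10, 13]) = 35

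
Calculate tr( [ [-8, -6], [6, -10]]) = diagonal: (-8) + (-10)
= -18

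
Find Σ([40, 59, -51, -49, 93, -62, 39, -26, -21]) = 40 + 59 + (-51) + (-49) + 93 + (-62) + 39 + (-26) + (-21)
= 22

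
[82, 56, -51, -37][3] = -37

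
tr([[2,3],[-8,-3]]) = -1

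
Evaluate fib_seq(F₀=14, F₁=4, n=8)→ [14, 4, 18, 22, 40, 62, 102, 164]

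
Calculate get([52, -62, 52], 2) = 52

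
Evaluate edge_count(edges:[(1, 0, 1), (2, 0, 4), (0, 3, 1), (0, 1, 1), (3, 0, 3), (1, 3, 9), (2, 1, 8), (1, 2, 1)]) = 8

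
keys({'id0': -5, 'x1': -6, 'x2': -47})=['id0', 'x1', 'x2']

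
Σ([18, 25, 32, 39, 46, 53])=18 + 25 + 32 + 39 + 46 + 53
= 213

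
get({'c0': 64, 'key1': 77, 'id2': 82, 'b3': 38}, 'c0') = 64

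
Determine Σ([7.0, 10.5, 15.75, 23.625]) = 7.0 + 10.5 + 15.75 + 23.625
= 56.875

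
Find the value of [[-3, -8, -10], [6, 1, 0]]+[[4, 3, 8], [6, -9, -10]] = [[1, -5, -2], [12, -8, -10]]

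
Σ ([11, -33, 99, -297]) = -220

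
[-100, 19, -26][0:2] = [-100, 19]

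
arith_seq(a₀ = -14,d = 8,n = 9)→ a_0 = -14 + 0*8 = -14
a_1 = -14 + 1*8 = -6
a_2 = -14 + 2*8 = 2
...
= [-14, -6, 2, 10, 18, 26, 34, 42, 50]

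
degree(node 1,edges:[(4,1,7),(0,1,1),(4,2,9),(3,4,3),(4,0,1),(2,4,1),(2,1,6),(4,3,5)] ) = incident: (4,1), (0,1), (2,1)
= 3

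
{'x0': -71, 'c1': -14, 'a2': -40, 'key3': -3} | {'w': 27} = {'x0': -71, 'c1': -14, 'a2': -40, 'key3': -3, 'w': 27}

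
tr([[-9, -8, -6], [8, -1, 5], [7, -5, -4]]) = -14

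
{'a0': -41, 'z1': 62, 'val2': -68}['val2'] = -68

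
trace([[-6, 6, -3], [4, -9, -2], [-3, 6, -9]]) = diagonal: (-6) + (-9) + (-9)
= -24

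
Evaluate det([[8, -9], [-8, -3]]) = (8)*(-3) - (-9)*(-8)
= -96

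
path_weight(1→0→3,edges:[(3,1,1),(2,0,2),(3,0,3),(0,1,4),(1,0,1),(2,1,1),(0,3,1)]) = w(1→0)=1 + w(0→3)=1
= 2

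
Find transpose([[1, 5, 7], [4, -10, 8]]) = [[1, 4], [5, -10], [7, 8]]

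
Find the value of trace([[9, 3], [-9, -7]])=2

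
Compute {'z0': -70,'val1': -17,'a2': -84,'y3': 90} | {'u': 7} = {'z0': -70, 'val1': -17, 'a2': -84, 'y3': 90, 'u': 7}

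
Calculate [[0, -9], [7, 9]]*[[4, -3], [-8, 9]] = [[72, -81], [-44, 60]]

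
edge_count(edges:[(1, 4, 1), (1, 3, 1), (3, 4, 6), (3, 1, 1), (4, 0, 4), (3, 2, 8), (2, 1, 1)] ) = 7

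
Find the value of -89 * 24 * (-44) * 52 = 4887168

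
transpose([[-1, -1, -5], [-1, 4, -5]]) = [[-1, -1], [-1, 4], [-5, -5]]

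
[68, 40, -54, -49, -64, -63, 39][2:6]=[-54, -49, -64, -63]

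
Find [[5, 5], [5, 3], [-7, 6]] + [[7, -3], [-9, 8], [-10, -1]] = [[12, 2], [-4, 11], [-17, 5]]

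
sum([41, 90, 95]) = 41 + 90 + 95
= 226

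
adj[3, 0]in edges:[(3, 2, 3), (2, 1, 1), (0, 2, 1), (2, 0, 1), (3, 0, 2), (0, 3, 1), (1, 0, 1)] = 2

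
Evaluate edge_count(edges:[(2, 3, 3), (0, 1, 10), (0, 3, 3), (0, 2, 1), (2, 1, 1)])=5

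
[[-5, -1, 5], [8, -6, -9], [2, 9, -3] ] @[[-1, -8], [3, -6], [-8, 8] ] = C[0][0] = (-5)*(-1) + (-1)*(3) + (5)*(-8) = -38
C[0][1] = (-5)*(-8) + (-1)*(-6) + (5)*(8) = 86
C[1][0] = (8)*(-1) + (-6)*(3) + (-9)*(-8) = 46
C[1][1] = (8)*(-8) + (-6)*(-6) + (-9)*(8) = -100
C[2][0] = (2)*(-1) + (9)*(3) + (-3)*(-8) = 49
C[2][1] = (2)*(-8) + (9)*(-6) + (-3)*(8) = -94
= [[-38, 86], [46, -100], [49, -94]]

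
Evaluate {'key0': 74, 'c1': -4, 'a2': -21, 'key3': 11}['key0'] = 74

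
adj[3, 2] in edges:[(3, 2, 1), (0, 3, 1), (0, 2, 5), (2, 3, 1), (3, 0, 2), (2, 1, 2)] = 1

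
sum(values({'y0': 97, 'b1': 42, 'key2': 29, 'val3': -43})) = 125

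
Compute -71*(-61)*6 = 25986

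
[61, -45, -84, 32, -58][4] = -58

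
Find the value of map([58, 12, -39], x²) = [3364, 144, 1521]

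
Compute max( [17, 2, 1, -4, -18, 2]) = 17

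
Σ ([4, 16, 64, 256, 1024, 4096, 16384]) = 4 + 16 + 64 + 256 + 1024 + 4096 + 16384
= 21844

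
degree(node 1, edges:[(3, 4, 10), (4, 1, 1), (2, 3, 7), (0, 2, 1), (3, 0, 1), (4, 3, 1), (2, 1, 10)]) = 2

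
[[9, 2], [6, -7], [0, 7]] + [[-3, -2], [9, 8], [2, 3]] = [[6, 0], [15, 1], [2, 10]]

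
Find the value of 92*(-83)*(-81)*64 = 39585024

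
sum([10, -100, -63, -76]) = -229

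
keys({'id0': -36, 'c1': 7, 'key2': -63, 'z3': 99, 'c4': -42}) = ['id0', 'c1', 'key2', 'z3', 'c4']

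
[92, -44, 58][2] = 58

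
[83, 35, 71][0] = 83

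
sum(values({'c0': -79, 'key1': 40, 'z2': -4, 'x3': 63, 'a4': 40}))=(-79) + 40 + (-4) + 63 + 40
= 60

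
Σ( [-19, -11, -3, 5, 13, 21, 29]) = (-19) + (-11) + (-3) + 5 + 13 + 21 + 29
= 35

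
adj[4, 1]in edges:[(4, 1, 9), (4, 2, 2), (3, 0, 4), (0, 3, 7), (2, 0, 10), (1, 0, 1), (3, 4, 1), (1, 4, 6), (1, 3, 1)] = 9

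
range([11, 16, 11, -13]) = 29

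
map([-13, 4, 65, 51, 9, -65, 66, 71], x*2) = [-26, 8, 130, 102, 18, -130, 132, 142]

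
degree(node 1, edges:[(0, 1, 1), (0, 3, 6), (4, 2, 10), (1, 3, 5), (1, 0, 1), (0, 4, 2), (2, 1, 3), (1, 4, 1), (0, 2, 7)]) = incident: (0,1), (1,3), (1,0), (2,1), (1,4)
= 5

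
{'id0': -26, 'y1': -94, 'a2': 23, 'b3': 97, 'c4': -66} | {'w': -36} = {'id0': -26, 'y1': -94, 'a2': 23, 'b3': 97, 'c4': -66, 'w': -36}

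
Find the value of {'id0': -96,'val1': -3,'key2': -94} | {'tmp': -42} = {'id0': -96, 'val1': -3, 'key2': -94, 'tmp': -42}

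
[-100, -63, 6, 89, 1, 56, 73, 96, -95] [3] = 89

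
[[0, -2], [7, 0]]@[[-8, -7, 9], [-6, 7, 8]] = C[0][0] = (0)*(-8) + (-2)*(-6) = 12
C[0][1] = (0)*(-7) + (-2)*(7) = -14
C[0][2] = (0)*(9) + (-2)*(8) = -16
C[1][0] = (7)*(-8) + (0)*(-6) = -56
C[1][1] = (7)*(-7) + (0)*(7) = -49
C[1][2] = (7)*(9) + (0)*(8) = 63
= [[12, -14, -16], [-56, -49, 63]]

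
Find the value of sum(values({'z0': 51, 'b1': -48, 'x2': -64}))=-61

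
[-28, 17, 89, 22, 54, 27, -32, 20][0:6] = [-28, 17, 89, 22, 54, 27]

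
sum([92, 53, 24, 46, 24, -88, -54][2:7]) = slice → [24, 46, 24, -88, -54]
24 + 46 + 24 + (-88) + (-54)
= -48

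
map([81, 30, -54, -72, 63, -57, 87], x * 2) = [162, 60, -108, -144, 126, -114, 174]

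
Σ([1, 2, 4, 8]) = 1 + 2 + 4 + 8
= 15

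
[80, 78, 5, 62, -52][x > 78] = [80]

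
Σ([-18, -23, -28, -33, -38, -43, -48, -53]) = (-18) + (-23) + (-28) + (-33) + (-38) + (-43) + (-48) + (-53)
= -284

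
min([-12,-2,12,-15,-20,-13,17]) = -20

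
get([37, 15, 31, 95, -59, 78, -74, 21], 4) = -59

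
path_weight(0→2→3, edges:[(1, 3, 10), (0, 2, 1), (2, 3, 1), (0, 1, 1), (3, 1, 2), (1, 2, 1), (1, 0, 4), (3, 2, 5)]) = w(0→2)=1 + w(2→3)=1
= 2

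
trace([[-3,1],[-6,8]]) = 5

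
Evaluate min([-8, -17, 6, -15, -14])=-17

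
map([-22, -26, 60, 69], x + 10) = [-12, -16, 70, 79]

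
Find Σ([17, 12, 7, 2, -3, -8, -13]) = 14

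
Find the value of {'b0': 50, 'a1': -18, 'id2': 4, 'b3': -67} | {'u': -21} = {'b0': 50, 'a1': -18, 'id2': 4, 'b3': -67, 'u': -21}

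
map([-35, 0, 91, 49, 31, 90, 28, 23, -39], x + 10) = [-25, 10, 101, 59, 41, 100, 38, 33, -29]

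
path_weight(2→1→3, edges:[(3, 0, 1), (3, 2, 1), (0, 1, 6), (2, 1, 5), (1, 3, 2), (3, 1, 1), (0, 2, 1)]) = w(2→1)=5 + w(1→3)=2
= 7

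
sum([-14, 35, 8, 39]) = 68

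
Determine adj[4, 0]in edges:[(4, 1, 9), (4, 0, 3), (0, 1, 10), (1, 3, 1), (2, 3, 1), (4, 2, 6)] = 3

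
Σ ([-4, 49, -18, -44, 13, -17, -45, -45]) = -111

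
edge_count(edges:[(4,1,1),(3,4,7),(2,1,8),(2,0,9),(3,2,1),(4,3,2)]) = 6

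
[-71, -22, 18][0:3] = [-71, -22, 18]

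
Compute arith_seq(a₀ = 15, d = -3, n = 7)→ [15, 12, 9, 6, 3, 0, -3]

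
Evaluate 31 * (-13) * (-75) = 30225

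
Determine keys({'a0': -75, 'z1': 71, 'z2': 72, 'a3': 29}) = ['a0', 'z1', 'z2', 'a3']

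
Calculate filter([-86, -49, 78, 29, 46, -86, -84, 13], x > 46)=keep x where x > 46: -86✗, -49✗, 78✓, 29✗, 46✗, -86✗, -84✗, 13✗
= [78]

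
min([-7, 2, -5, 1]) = -7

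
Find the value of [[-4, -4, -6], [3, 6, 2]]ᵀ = [[-4, 3], [-4, 6], [-6, 2]]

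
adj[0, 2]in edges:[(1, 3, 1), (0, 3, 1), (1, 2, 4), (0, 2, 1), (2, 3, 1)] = 1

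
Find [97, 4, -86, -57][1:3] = [4, -86]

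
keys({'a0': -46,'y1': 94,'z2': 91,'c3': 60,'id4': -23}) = ['a0', 'y1', 'z2', 'c3', 'id4']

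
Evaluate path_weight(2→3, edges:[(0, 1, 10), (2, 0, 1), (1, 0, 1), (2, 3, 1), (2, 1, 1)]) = 1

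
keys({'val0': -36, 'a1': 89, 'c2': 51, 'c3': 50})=['val0', 'a1', 'c2', 'c3']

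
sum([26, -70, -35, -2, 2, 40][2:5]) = -35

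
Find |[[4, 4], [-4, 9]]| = 52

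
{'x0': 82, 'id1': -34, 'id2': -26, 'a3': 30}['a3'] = 30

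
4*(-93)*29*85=-916980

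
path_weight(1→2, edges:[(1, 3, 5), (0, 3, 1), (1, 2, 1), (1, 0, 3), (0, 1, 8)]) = w(1→2)=1
= 1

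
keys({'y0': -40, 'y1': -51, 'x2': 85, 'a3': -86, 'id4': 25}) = ['y0', 'y1', 'x2', 'a3', 'id4']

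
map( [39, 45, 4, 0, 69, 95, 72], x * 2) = [78, 90, 8, 0, 138, 190, 144]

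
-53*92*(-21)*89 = 9113244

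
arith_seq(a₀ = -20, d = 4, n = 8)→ [-20, -16, -12, -8, -4, 0, 4, 8]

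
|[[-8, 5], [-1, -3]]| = 29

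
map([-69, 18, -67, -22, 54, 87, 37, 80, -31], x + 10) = [-59, 28, -57, -12, 64, 97, 47, 90, -21]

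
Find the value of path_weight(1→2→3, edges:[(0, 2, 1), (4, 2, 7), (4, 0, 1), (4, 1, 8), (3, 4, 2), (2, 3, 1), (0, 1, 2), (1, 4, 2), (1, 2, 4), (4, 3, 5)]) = 5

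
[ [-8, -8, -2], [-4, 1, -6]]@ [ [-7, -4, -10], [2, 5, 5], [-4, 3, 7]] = C[0][0] = (-8)*(-7) + (-8)*(2) + (-2)*(-4) = 48
C[0][1] = (-8)*(-4) + (-8)*(5) + (-2)*(3) = -14
C[0][2] = (-8)*(-10) + (-8)*(5) + (-2)*(7) = 26
C[1][0] = (-4)*(-7) + (1)*(2) + (-6)*(-4) = 54
C[1][1] = (-4)*(-4) + (1)*(5) + (-6)*(3) = 3
C[1][2] = (-4)*(-10) + (1)*(5) + (-6)*(7) = 3
= [[48, -14, 26], [54, 3, 3]]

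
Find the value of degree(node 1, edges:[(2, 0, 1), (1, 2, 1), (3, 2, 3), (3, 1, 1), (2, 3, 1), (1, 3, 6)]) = incident: (1,2), (3,1), (1,3)
= 3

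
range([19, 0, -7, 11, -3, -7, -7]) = 26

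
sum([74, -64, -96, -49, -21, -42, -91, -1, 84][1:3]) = slice → [-64, -96]
(-64) + (-96)
= -160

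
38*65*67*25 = 4137250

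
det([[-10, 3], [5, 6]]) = (-10)*(6) - (3)*(5)
= -75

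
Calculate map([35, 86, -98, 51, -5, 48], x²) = (35)²=1225, (86)²=7396, (-98)²=9604, (51)²=2601, (-5)²=25, (48)²=2304
= [1225, 7396, 9604, 2601, 25, 2304]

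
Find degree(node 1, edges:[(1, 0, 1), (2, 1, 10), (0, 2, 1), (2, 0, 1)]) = incident: (1,0), (2,1)
= 2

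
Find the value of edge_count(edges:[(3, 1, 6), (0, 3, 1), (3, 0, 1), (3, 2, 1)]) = 4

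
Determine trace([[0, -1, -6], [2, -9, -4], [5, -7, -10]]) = diagonal: 0 + (-9) + (-10)
= -19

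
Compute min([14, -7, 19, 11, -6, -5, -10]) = -10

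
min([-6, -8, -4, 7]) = -8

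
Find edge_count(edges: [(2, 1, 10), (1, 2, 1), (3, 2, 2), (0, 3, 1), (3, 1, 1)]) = 5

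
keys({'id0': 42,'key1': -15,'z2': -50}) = ['id0', 'key1', 'z2']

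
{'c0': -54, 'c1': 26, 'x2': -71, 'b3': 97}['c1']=26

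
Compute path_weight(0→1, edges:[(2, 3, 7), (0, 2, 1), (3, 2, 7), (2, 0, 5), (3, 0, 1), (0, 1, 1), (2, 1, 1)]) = 1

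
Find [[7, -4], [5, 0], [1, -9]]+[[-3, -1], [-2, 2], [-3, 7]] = [[4, -5], [3, 2], [-2, -2]]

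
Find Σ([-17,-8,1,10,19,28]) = (-17) + (-8) + 1 + 10 + 19 + 28
= 33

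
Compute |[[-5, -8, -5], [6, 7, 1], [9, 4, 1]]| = 156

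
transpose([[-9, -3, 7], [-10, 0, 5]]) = [[-9, -10], [-3, 0], [7, 5]]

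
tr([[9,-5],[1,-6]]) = 3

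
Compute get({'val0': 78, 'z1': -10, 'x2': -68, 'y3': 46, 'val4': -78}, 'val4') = -78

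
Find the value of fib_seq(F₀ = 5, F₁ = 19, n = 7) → [5, 19, 24, 43, 67, 110, 177]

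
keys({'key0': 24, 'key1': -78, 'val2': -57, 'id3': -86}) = ['key0', 'key1', 'val2', 'id3']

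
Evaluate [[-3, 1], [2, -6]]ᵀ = [[-3, 2], [1, -6]]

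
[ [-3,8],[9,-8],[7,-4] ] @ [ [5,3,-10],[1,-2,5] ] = C[0][0] = (-3)*(5) + (8)*(1) = -7
C[0][1] = (-3)*(3) + (8)*(-2) = -25
C[0][2] = (-3)*(-10) + (8)*(5) = 70
C[1][0] = (9)*(5) + (-8)*(1) = 37
C[1][1] = (9)*(3) + (-8)*(-2) = 43
C[1][2] = (9)*(-10) + (-8)*(5) = -130
... (3 more cells)
= [[-7, -25, 70], [37, 43, -130], [31, 29, -90]]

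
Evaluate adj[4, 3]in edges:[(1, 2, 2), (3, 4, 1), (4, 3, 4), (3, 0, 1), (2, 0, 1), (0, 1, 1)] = 4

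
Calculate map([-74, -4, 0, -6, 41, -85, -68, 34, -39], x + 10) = -74+10=-64, -4+10=6, 0+10=10, -6+10=4, 41+10=51, -85+10=-75, -68+10=-58, 34+10=44, -39+10=-29
= [-64, 6, 10, 4, 51, -75, -58, 44, -29]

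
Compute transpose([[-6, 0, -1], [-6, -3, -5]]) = [[-6, -6], [0, -3], [-1, -5]]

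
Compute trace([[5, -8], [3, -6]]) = -1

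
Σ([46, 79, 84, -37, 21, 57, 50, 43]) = 343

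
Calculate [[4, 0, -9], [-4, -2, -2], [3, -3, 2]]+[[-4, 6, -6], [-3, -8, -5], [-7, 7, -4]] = [[0, 6, -15], [-7, -10, -7], [-4, 4, -2]]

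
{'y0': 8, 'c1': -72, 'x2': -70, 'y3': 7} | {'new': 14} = {'y0': 8, 'c1': -72, 'x2': -70, 'y3': 7, 'new': 14}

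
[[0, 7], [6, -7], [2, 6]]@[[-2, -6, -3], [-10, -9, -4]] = [[-70, -63, -28], [58, 27, 10], [-64, -66, -30]]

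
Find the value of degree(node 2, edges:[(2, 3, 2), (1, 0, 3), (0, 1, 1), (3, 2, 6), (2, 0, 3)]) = incident: (2,3), (3,2), (2,0)
= 3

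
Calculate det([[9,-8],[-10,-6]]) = -134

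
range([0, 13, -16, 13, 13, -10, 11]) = 29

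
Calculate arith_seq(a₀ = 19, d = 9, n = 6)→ a_0 = 19 + 0*9 = 19
a_1 = 19 + 1*9 = 28
a_2 = 19 + 2*9 = 37
...
= [19, 28, 37, 46, 55, 64]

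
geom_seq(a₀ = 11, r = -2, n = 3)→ a_0 = 11*(-2)^0 = 11
a_1 = 11*(-2)^1 = -22
a_2 = 11*(-2)^2 = 44
= [11, -22, 44]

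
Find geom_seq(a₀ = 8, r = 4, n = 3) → a_0 = 8*4^0 = 8
a_1 = 8*4^1 = 32
a_2 = 8*4^2 = 128
= [8, 32, 128]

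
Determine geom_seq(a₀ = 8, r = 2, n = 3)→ [8, 16, 32]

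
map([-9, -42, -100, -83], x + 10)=-9+10=1, -42+10=-32, -100+10=-90, -83+10=-73
= [1, -32, -90, -73]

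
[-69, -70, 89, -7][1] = -70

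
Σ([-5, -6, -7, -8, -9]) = -35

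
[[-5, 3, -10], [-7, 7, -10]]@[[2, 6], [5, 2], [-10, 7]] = C[0][0] = (-5)*(2) + (3)*(5) + (-10)*(-10) = 105
C[0][1] = (-5)*(6) + (3)*(2) + (-10)*(7) = -94
C[1][0] = (-7)*(2) + (7)*(5) + (-10)*(-10) = 121
C[1][1] = (-7)*(6) + (7)*(2) + (-10)*(7) = -98
= [[105, -94], [121, -98]]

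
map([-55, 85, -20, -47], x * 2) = [-110, 170, -40, -94]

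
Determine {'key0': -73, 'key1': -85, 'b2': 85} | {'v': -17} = {'key0': -73, 'key1': -85, 'b2': 85, 'v': -17}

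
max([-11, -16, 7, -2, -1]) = 7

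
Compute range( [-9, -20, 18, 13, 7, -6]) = 38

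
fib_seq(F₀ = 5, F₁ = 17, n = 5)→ [5, 17, 22, 39, 61]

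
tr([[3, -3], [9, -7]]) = -4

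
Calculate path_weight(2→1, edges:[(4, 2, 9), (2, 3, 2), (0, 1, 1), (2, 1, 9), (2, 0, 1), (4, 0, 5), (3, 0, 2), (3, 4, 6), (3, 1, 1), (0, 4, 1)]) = 9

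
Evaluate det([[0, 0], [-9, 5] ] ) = 0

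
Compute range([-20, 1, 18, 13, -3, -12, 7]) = 38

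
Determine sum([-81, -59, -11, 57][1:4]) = slice → [-59, -11, 57]
(-59) + (-11) + 57
= -13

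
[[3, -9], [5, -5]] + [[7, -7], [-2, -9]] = [[10, -16], [3, -14]]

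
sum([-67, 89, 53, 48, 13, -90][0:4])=slice → [-67, 89, 53, 48]
(-67) + 89 + 53 + 48
= 123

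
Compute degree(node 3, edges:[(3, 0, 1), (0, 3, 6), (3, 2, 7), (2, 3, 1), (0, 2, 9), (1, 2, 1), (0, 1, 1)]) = 4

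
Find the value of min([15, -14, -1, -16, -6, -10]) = -16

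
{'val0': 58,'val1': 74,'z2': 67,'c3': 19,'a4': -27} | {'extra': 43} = {'val0': 58, 'val1': 74, 'z2': 67, 'c3': 19, 'a4': -27, 'extra': 43}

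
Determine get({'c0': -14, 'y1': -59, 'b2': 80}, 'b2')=80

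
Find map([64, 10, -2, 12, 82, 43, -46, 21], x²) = (64)²=4096, (10)²=100, (-2)²=4, (12)²=144, (82)²=6724, (43)²=1849, (-46)²=2116, (21)²=441
= [4096, 100, 4, 144, 6724, 1849, 2116, 441]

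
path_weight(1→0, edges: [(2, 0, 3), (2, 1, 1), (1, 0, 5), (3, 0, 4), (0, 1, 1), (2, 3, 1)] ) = w(1→0)=5
= 5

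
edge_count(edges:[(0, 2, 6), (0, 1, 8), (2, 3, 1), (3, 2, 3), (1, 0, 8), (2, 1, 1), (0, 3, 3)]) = 7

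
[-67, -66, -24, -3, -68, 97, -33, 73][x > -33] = keep x where x > -33: -67✗, -66✗, -24✓, -3✓, -68✗, 97✓, -33✗, 73✓
= [-24, -3, 97, 73]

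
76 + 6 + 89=171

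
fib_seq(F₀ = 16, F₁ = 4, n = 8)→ [16, 4, 20, 24, 44, 68, 112, 180]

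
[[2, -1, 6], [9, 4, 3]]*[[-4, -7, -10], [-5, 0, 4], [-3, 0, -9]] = C[0][0] = (2)*(-4) + (-1)*(-5) + (6)*(-3) = -21
C[0][1] = (2)*(-7) + (-1)*(0) + (6)*(0) = -14
C[0][2] = (2)*(-10) + (-1)*(4) + (6)*(-9) = -78
C[1][0] = (9)*(-4) + (4)*(-5) + (3)*(-3) = -65
C[1][1] = (9)*(-7) + (4)*(0) + (3)*(0) = -63
C[1][2] = (9)*(-10) + (4)*(4) + (3)*(-9) = -101
= [[-21, -14, -78], [-65, -63, -101]]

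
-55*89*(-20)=97900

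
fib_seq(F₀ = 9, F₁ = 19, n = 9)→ [9, 19, 28, 47, 75, 122, 197, 319, 516]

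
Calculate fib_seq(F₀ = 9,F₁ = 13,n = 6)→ [9, 13, 22, 35, 57, 92]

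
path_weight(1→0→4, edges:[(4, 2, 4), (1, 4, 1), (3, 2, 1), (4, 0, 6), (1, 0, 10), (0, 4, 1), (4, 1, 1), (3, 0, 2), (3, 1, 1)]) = w(1→0)=10 + w(0→4)=1
= 11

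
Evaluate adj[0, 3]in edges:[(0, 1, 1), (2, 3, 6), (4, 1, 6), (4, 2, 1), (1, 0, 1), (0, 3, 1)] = 1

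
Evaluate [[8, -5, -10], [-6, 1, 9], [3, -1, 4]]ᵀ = [[8, -6, 3], [-5, 1, -1], [-10, 9, 4]]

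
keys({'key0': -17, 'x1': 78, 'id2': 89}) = ['key0', 'x1', 'id2']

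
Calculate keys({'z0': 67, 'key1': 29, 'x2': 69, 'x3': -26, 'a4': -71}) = ['z0', 'key1', 'x2', 'x3', 'a4']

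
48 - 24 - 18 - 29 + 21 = -2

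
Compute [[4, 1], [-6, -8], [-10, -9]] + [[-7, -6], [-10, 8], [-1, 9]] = [[-3, -5], [-16, 0], [-11, 0]]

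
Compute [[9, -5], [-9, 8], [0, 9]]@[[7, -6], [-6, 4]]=[[93, -74], [-111, 86], [-54, 36]]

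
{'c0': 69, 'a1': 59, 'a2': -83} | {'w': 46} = {'c0': 69, 'a1': 59, 'a2': -83, 'w': 46}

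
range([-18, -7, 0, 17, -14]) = 35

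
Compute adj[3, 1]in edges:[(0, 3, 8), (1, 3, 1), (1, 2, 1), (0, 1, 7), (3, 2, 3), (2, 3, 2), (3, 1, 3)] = 3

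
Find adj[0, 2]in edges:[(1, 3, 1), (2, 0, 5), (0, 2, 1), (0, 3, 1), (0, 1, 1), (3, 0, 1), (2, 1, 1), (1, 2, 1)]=1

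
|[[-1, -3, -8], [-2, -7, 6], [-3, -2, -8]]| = 170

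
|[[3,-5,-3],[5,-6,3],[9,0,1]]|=(1)*(3)*det([[-6, 3], [0, 1]]) + (-1)*(-5)*det([[5, 3], [9, 1]]) + (1)*(-3)*det([[5, -6], [9, 0]])
= -18 + -110 + -162
= -290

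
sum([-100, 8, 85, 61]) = 54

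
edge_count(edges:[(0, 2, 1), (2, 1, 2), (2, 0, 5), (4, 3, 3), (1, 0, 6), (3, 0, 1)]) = 6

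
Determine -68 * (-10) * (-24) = -16320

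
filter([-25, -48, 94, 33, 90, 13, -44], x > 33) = keep x where x > 33: -25✗, -48✗, 94✓, 33✗, 90✓, 13✗, -44✗
= [94, 90]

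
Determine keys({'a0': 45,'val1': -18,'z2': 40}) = ['a0', 'val1', 'z2']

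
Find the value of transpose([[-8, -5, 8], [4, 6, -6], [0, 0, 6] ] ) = [[-8, 4, 0], [-5, 6, 0], [8, -6, 6]]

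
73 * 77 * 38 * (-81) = -17301438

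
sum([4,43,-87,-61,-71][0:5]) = -172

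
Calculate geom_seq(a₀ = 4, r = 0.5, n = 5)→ [4.0, 2.0, 1.0, 0.5, 0.25]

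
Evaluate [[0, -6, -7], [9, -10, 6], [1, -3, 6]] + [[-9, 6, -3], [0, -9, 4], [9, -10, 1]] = [[-9, 0, -10], [9, -19, 10], [10, -13, 7]]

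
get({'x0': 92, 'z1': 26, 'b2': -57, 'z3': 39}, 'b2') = -57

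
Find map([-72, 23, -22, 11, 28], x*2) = [-144, 46, -44, 22, 56]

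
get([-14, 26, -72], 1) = 26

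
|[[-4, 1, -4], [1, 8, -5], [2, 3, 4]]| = -150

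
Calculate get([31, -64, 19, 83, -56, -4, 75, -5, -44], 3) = 83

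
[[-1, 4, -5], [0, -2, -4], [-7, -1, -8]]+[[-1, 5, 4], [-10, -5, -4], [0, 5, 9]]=[[-2, 9, -1], [-10, -7, -8], [-7, 4, 1]]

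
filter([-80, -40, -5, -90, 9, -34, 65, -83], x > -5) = keep x where x > -5: -80✗, -40✗, -5✗, -90✗, 9✓, -34✗, 65✓, -83✗
= [9, 65]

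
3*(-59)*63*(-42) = 468342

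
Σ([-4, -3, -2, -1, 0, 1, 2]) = (-4) + (-3) + (-2) + (-1) + 0 + 1 + 2
= -7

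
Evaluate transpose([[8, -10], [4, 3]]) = [[8, 4], [-10, 3]]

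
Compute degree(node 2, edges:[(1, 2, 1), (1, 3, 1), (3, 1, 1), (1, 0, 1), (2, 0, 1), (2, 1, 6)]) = incident: (1,2), (2,0), (2,1)
= 3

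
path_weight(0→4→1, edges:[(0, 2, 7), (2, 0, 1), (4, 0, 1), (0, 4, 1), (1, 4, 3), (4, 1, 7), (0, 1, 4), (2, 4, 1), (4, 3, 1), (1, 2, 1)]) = w(0→4)=1 + w(4→1)=7
= 8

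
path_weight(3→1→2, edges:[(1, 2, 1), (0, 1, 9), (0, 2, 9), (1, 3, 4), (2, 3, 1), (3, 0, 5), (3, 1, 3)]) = w(3→1)=3 + w(1→2)=1
= 4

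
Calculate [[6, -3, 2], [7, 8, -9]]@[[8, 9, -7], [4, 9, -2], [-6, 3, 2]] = C[0][0] = (6)*(8) + (-3)*(4) + (2)*(-6) = 24
C[0][1] = (6)*(9) + (-3)*(9) + (2)*(3) = 33
C[0][2] = (6)*(-7) + (-3)*(-2) + (2)*(2) = -32
C[1][0] = (7)*(8) + (8)*(4) + (-9)*(-6) = 142
C[1][1] = (7)*(9) + (8)*(9) + (-9)*(3) = 108
C[1][2] = (7)*(-7) + (8)*(-2) + (-9)*(2) = -83
= [[24, 33, -32], [142, 108, -83]]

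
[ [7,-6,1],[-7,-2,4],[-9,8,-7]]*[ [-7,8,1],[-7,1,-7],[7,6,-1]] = [[0, 56, 48], [91, -34, 3], [-42, -106, -58]]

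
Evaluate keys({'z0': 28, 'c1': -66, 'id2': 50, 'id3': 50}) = ['z0', 'c1', 'id2', 'id3']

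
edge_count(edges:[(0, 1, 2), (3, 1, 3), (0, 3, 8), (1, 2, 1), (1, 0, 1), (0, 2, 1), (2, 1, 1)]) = 7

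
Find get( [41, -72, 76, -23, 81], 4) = 81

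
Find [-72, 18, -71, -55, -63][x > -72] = keep x where x > -72: -72✗, 18✓, -71✓, -55✓, -63✓
= [18, -71, -55, -63]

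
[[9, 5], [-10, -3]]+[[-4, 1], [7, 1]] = [[5, 6], [-3, -2]]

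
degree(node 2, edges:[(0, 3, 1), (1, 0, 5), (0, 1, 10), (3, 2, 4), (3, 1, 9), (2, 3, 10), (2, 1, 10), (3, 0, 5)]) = incident: (3,2), (2,3), (2,1)
= 3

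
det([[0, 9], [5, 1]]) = (0)*(1) - (9)*(5)
= -45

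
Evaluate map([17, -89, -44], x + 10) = 17+10=27, -89+10=-79, -44+10=-34
= [27, -79, -34]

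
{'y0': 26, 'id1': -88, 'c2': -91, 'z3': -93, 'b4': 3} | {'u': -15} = {'y0': 26, 'id1': -88, 'c2': -91, 'z3': -93, 'b4': 3, 'u': -15}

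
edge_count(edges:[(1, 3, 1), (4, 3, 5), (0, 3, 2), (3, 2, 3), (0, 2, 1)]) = 5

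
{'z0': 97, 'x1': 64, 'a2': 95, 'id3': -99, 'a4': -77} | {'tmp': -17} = {'z0': 97, 'x1': 64, 'a2': 95, 'id3': -99, 'a4': -77, 'tmp': -17}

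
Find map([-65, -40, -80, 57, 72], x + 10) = -65+10=-55, -40+10=-30, -80+10=-70, 57+10=67, 72+10=82
= [-55, -30, -70, 67, 82]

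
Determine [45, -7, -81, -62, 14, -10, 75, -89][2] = -81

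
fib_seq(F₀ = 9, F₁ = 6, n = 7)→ F_2 = F_1 + F_0 = 15
F_3 = F_2 + F_1 = 21
F_4 = F_3 + F_2 = 36
...
= [9, 6, 15, 21, 36, 57, 93]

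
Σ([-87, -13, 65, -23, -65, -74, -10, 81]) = -126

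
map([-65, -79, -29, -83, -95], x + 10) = -65+10=-55, -79+10=-69, -29+10=-19, -83+10=-73, -95+10=-85
= [-55, -69, -19, -73, -85]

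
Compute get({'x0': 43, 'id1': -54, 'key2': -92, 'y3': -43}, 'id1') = -54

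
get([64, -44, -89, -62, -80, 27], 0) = 64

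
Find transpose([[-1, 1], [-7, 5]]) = [[-1, -7], [1, 5]]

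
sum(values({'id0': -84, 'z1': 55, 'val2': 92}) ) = (-84) + 55 + 92
= 63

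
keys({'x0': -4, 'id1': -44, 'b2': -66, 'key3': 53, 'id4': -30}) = ['x0', 'id1', 'b2', 'key3', 'id4']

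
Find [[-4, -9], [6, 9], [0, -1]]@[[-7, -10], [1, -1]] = [[19, 49], [-33, -69], [-1, 1]]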